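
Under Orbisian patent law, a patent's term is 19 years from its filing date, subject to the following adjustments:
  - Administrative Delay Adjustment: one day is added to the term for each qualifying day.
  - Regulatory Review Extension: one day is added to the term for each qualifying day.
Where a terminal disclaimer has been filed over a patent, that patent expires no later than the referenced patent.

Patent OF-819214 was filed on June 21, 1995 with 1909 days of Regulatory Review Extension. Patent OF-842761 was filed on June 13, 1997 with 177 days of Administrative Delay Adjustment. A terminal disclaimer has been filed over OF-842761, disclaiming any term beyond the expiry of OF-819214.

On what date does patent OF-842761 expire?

December 7, 2016

Natural term of OF-842761:
  Base: filing + 19 years → 13 June 2016.
  Administrative Delay Adjustment: +177 days → 7 December 2016.
Expiry of referenced patent OF-819214:
  Base: filing + 19 years → 21 June 2014.
  Regulatory Review Extension: +1909 days → 12 September 2019.
Terminal disclaimer: OF-842761 expires on the earlier of 7 December 2016 and 12 September 2019.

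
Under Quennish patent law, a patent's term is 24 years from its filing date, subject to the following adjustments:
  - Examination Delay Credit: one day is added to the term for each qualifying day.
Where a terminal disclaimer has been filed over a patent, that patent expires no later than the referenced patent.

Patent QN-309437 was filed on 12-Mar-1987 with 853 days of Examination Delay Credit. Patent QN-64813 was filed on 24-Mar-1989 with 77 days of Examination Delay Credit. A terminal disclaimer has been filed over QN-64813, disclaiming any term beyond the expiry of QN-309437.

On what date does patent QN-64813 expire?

Natural term of QN-64813:
  Base: filing + 24 years → 24 March 2013.
  Examination Delay Credit: +77 days → 9 June 2013.
Expiry of referenced patent QN-309437:
  Base: filing + 24 years → 12 March 2011.
  Examination Delay Credit: +853 days → 12 July 2013.
Terminal disclaimer: QN-64813 expires on the earlier of 9 June 2013 and 12 July 2013.

June 9, 2013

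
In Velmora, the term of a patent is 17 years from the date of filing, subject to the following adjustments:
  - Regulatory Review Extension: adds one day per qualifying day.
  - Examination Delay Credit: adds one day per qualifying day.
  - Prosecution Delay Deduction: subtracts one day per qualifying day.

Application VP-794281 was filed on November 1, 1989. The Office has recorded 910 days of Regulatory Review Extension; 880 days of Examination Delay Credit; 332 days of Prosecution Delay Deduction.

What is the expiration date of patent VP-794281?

Base term: filing date + 17 years → 1 November 2006.
Regulatory Review Extension: +910 days → 29 April 2009.
Examination Delay Credit: +880 days → 26 September 2011.
Prosecution Delay Deduction: −332 days → 29 October 2010.

October 29, 2010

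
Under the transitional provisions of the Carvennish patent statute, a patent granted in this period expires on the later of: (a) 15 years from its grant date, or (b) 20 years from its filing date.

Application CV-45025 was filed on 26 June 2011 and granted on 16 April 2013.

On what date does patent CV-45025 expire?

(a) grant + 15 years → 16 April 2028.
(b) filing + 20 years → 26 June 2031.
Later of the two: 26 June 2031.

June 26, 2031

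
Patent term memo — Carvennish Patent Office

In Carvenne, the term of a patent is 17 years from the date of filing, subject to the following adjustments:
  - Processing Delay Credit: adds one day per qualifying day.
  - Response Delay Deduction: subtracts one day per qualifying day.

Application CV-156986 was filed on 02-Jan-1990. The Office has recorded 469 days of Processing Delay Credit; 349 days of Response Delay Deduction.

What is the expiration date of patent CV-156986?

Base term: filing date + 17 years → 2 January 2007.
Processing Delay Credit: +469 days → 15 April 2008.
Response Delay Deduction: −349 days → 2 May 2007.

2007-05-02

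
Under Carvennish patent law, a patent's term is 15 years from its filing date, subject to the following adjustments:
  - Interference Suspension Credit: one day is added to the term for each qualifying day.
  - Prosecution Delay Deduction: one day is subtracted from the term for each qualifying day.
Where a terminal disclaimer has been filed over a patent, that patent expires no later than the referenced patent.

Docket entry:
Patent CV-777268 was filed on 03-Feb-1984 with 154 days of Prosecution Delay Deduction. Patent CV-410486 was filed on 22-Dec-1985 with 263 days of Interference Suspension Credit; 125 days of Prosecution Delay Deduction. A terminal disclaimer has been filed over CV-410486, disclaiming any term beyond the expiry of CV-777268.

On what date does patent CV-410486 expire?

1998-09-02

Natural term of CV-410486:
  Base: filing + 15 years → 22 December 2000.
  Interference Suspension Credit: +263 days → 11 September 2001.
  Prosecution Delay Deduction: −125 days → 9 May 2001.
Expiry of referenced patent CV-777268:
  Base: filing + 15 years → 3 February 1999.
  Prosecution Delay Deduction: −154 days → 2 September 1998.
Terminal disclaimer: CV-410486 expires on the earlier of 9 May 2001 and 2 September 1998.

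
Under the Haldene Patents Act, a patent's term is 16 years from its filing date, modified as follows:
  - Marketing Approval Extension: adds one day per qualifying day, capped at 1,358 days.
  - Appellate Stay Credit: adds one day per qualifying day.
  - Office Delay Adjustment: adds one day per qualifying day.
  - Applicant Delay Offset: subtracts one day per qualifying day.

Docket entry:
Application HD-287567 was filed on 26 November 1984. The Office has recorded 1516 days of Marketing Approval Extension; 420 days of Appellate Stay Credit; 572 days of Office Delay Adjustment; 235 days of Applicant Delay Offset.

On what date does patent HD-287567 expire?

Base term: filing date + 16 years → 26 November 2000.
Marketing Approval Extension: 1516 days claimed exceeds the 1358-day cap, so +1358 days → 15 August 2004.
Appellate Stay Credit: +420 days → 9 October 2005.
Office Delay Adjustment: +572 days → 4 May 2007.
Applicant Delay Offset: −235 days → 11 September 2006.

September 11, 2006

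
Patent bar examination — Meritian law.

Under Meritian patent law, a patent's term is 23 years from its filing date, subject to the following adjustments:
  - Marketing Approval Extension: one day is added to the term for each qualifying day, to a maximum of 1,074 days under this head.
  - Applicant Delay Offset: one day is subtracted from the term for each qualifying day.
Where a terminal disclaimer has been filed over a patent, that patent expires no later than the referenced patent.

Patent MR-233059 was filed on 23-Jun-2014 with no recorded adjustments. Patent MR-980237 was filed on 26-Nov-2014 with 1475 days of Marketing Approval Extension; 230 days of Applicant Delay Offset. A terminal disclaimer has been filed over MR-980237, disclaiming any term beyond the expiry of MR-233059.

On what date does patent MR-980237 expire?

2037-06-23

Natural term of MR-980237:
  Base: filing + 23 years → 26 November 2037.
  Marketing Approval Extension: 1475 days claimed exceeds the 1074-day cap, so +1074 days → 4 November 2040.
  Applicant Delay Offset: −230 days → 19 March 2040.
Expiry of referenced patent MR-233059:
  Base: filing + 23 years → 23 June 2037.
Terminal disclaimer: MR-980237 expires on the earlier of 19 March 2040 and 23 June 2037.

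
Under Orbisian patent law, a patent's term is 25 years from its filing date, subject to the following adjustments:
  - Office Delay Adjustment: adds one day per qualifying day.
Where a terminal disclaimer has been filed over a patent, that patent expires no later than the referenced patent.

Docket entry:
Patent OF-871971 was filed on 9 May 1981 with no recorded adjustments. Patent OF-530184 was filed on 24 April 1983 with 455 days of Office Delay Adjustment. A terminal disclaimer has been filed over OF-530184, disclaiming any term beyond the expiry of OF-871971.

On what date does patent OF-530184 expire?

May 9, 2006

Natural term of OF-530184:
  Base: filing + 25 years → 24 April 2008.
  Office Delay Adjustment: +455 days → 23 July 2009.
Expiry of referenced patent OF-871971:
  Base: filing + 25 years → 9 May 2006.
Terminal disclaimer: OF-530184 expires on the earlier of 23 July 2009 and 9 May 2006.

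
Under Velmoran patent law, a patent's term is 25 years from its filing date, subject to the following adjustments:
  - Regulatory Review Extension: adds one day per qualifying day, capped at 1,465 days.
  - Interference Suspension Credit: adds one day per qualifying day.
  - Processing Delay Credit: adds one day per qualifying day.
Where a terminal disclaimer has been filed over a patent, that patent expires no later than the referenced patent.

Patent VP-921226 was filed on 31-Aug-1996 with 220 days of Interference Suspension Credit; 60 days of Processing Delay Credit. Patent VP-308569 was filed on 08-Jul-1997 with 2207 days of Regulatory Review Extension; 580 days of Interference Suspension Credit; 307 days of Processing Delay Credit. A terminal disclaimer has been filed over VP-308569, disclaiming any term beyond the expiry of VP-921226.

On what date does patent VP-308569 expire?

2022-06-07

Natural term of VP-308569:
  Base: filing + 25 years → 8 July 2022.
  Regulatory Review Extension: 2207 days claimed exceeds the 1465-day cap, so +1465 days → 12 July 2026.
  Interference Suspension Credit: +580 days → 12 February 2028.
  Processing Delay Credit: +307 days → 15 December 2028.
Expiry of referenced patent VP-921226:
  Base: filing + 25 years → 31 August 2021.
  Interference Suspension Credit: +220 days → 8 April 2022.
  Processing Delay Credit: +60 days → 7 June 2022.
Terminal disclaimer: VP-308569 expires on the earlier of 15 December 2028 and 7 June 2022.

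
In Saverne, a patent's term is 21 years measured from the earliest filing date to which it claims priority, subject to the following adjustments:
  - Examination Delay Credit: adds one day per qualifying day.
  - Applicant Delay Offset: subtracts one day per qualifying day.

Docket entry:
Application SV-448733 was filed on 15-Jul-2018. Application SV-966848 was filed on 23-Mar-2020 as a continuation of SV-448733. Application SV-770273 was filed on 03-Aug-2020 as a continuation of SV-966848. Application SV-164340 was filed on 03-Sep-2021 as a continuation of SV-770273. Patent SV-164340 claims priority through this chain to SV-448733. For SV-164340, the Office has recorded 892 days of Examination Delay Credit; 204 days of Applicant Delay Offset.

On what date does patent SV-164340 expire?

2041-06-02

Earliest priority filing: 15 July 2018.
Base term: 15 July 2018 + 21 years → 15 July 2039.
Examination Delay Credit: +892 days → 23 December 2041.
Applicant Delay Offset: −204 days → 2 June 2041.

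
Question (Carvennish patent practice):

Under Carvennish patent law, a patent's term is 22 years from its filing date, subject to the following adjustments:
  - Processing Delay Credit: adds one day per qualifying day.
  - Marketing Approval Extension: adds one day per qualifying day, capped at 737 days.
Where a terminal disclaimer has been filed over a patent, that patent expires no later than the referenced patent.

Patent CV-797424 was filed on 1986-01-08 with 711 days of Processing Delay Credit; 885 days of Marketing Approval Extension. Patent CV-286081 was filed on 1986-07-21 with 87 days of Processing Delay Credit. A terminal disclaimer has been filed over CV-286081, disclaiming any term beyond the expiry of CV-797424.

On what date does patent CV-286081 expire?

October 16, 2008

Natural term of CV-286081:
  Base: filing + 22 years → 21 July 2008.
  Processing Delay Credit: +87 days → 16 October 2008.
Expiry of referenced patent CV-797424:
  Base: filing + 22 years → 8 January 2008.
  Processing Delay Credit: +711 days → 19 December 2009.
  Marketing Approval Extension: 885 days claimed exceeds the 737-day cap, so +737 days → 26 December 2011.
Terminal disclaimer: CV-286081 expires on the earlier of 16 October 2008 and 26 December 2011.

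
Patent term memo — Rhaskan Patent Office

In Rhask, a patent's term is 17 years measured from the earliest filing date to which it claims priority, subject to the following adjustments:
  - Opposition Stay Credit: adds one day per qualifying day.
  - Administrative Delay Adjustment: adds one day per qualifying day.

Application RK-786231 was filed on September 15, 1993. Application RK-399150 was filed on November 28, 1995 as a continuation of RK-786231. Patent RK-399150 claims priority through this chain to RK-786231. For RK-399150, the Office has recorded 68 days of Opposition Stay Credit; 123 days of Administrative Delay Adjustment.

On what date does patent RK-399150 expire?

March 25, 2011

Earliest priority filing: 15 September 1993.
Base term: 15 September 1993 + 17 years → 15 September 2010.
Opposition Stay Credit: +68 days → 22 November 2010.
Administrative Delay Adjustment: +123 days → 25 March 2011.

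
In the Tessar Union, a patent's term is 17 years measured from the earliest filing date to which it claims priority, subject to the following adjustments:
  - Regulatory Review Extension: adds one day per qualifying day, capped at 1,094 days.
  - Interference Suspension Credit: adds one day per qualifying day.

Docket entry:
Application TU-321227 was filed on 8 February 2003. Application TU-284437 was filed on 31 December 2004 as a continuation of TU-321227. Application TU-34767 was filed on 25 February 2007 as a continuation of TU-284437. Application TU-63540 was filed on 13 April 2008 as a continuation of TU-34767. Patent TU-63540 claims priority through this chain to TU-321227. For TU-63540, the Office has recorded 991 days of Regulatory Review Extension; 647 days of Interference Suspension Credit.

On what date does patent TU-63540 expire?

2024-08-03

Earliest priority filing: 8 February 2003.
Base term: 8 February 2003 + 17 years → 8 February 2020.
Regulatory Review Extension: 991 days (within the 1094-day cap) → +991 days → 26 October 2022.
Interference Suspension Credit: +647 days → 3 August 2024.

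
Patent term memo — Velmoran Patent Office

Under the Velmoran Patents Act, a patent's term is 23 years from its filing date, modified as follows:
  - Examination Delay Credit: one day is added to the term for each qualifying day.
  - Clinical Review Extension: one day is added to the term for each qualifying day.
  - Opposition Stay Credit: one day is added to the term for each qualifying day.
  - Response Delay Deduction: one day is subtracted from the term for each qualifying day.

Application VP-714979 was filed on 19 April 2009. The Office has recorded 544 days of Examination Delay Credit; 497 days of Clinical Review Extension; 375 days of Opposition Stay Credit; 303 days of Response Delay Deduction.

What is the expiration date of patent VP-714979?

May 7, 2035

Base term: filing date + 23 years → 19 April 2032.
Examination Delay Credit: +544 days → 15 October 2033.
Clinical Review Extension: +497 days → 24 February 2035.
Opposition Stay Credit: +375 days → 5 March 2036.
Response Delay Deduction: −303 days → 7 May 2035.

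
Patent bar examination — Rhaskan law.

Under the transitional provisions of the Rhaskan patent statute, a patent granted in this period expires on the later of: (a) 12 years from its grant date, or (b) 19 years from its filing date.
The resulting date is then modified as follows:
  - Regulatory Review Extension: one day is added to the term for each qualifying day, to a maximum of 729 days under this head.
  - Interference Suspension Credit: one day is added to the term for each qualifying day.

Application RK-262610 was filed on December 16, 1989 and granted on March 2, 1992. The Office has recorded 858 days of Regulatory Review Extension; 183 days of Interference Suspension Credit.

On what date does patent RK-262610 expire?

(a) grant + 12 years → 2 March 2004.
(b) filing + 19 years → 16 December 2008.
Later of the two: 16 December 2008.
Regulatory Review Extension: 858 days claimed exceeds the 729-day cap, so +729 days → 15 December 2010.
Interference Suspension Credit: +183 days → 16 June 2011.

June 16, 2011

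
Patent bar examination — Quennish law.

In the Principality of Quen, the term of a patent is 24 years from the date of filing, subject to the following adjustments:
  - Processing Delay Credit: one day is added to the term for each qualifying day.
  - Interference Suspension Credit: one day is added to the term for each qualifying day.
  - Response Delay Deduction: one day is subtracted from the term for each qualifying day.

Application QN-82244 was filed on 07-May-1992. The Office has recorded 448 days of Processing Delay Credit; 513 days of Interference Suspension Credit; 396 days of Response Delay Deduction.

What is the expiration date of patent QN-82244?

Base term: filing date + 24 years → 7 May 2016.
Processing Delay Credit: +448 days → 29 July 2017.
Interference Suspension Credit: +513 days → 24 December 2018.
Response Delay Deduction: −396 days → 23 November 2017.

2017-11-23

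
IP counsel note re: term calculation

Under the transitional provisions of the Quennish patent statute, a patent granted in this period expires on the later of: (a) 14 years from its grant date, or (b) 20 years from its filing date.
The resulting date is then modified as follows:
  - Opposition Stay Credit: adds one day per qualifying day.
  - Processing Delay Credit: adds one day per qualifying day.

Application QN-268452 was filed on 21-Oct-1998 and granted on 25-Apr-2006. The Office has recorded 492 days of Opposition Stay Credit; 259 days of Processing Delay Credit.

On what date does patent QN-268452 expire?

(a) grant + 14 years → 25 April 2020.
(b) filing + 20 years → 21 October 2018.
Later of the two: 25 April 2020.
Opposition Stay Credit: +492 days → 30 August 2021.
Processing Delay Credit: +259 days → 16 May 2022.

2022-05-16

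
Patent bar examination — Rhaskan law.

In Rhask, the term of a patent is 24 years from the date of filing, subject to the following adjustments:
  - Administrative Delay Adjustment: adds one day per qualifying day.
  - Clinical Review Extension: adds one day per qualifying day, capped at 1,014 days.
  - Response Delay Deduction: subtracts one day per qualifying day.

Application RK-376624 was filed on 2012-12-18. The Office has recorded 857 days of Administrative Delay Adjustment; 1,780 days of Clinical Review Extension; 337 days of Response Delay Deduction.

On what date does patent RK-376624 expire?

Base term: filing date + 24 years → 18 December 2036.
Administrative Delay Adjustment: +857 days → 24 April 2039.
Clinical Review Extension: 1780 days claimed exceeds the 1014-day cap, so +1014 days → 1 February 2042.
Response Delay Deduction: −337 days → 1 March 2041.

March 1, 2041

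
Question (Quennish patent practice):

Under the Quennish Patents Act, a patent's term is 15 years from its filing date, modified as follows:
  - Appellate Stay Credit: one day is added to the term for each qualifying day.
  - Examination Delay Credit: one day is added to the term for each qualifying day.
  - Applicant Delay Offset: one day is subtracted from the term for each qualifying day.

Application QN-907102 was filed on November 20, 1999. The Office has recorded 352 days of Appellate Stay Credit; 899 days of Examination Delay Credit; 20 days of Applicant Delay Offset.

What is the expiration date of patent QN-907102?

April 4, 2018

Base term: filing date + 15 years → 20 November 2014.
Appellate Stay Credit: +352 days → 7 November 2015.
Examination Delay Credit: +899 days → 24 April 2018.
Applicant Delay Offset: −20 days → 4 April 2018.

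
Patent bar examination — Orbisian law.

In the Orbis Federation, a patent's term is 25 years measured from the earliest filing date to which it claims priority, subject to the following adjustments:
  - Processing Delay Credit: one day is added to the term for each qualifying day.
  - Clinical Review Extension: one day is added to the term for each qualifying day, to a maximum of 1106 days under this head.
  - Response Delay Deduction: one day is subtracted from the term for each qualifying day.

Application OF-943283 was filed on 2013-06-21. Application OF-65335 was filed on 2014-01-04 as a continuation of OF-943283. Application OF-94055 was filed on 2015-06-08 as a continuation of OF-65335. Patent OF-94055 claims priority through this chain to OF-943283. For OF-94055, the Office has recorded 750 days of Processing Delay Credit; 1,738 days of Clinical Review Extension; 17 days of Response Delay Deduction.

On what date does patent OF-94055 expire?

Earliest priority filing: 21 June 2013.
Base term: 21 June 2013 + 25 years → 21 June 2038.
Processing Delay Credit: +750 days → 10 July 2040.
Clinical Review Extension: 1738 days claimed exceeds the 1106-day cap, so +1106 days → 21 July 2043.
Response Delay Deduction: −17 days → 4 July 2043.

July 4, 2043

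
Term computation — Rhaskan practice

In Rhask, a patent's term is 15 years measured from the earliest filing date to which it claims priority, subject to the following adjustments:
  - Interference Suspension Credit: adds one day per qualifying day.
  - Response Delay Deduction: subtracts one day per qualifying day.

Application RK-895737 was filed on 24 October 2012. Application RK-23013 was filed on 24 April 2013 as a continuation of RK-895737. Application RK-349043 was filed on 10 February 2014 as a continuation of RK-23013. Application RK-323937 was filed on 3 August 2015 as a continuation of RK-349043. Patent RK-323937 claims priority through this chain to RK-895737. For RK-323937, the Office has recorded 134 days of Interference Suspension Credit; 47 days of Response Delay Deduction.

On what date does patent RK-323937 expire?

January 19, 2028

Earliest priority filing: 24 October 2012.
Base term: 24 October 2012 + 15 years → 24 October 2027.
Interference Suspension Credit: +134 days → 6 March 2028.
Response Delay Deduction: −47 days → 19 January 2028.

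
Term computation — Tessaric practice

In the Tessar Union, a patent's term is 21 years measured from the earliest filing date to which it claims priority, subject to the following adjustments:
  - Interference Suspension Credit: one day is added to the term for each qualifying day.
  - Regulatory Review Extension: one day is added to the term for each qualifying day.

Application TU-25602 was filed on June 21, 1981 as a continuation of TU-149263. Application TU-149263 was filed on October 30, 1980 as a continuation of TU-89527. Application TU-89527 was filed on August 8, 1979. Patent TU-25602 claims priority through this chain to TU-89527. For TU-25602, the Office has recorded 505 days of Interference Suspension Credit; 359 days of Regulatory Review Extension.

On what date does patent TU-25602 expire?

December 20, 2002

Earliest priority filing: 8 August 1979.
Base term: 8 August 1979 + 21 years → 8 August 2000.
Interference Suspension Credit: +505 days → 26 December 2001.
Regulatory Review Extension: +359 days → 20 December 2002.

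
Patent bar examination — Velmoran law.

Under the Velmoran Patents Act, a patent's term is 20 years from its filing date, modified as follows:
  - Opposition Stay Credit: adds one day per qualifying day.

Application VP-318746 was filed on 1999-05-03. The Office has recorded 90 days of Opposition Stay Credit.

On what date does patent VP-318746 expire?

2019-08-01

Base term: filing date + 20 years → 3 May 2019.
Opposition Stay Credit: +90 days → 1 August 2019.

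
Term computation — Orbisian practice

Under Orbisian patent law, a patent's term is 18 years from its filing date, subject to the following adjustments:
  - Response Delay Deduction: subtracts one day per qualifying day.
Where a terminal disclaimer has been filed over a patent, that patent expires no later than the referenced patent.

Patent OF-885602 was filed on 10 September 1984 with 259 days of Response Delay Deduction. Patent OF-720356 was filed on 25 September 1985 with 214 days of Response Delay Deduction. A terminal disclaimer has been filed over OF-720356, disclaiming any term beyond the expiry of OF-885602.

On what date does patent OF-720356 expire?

2001-12-25

Natural term of OF-720356:
  Base: filing + 18 years → 25 September 2003.
  Response Delay Deduction: −214 days → 23 February 2003.
Expiry of referenced patent OF-885602:
  Base: filing + 18 years → 10 September 2002.
  Response Delay Deduction: −259 days → 25 December 2001.
Terminal disclaimer: OF-720356 expires on the earlier of 23 February 2003 and 25 December 2001.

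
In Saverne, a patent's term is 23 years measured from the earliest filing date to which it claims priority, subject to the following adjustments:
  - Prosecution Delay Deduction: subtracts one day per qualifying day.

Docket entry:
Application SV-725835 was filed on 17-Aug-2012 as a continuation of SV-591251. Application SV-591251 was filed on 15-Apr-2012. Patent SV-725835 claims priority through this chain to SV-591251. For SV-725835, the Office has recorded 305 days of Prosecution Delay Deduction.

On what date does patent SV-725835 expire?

Earliest priority filing: 15 April 2012.
Base term: 15 April 2012 + 23 years → 15 April 2035.
Prosecution Delay Deduction: −305 days → 14 June 2034.

2034-06-14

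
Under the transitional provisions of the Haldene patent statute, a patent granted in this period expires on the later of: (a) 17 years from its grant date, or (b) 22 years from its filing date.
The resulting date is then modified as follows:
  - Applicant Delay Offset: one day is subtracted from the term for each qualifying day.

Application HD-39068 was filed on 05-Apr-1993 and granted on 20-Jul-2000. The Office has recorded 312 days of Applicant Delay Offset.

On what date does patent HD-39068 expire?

(a) grant + 17 years → 20 July 2017.
(b) filing + 22 years → 5 April 2015.
Later of the two: 20 July 2017.
Applicant Delay Offset: −312 days → 11 September 2016.

2016-09-11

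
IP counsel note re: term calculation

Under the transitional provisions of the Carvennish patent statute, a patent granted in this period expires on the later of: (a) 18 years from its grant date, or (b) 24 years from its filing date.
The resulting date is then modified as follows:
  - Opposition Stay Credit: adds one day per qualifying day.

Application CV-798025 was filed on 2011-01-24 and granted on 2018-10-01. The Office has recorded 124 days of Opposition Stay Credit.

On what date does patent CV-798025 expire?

2037-02-02

(a) grant + 18 years → 1 October 2036.
(b) filing + 24 years → 24 January 2035.
Later of the two: 1 October 2036.
Opposition Stay Credit: +124 days → 2 February 2037.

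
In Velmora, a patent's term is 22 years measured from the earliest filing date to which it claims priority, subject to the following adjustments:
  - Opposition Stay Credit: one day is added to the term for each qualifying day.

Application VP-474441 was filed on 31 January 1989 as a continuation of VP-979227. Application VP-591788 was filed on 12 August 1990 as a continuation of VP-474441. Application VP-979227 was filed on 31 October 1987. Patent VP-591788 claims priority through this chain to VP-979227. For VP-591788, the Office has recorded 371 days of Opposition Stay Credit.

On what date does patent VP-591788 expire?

November 6, 2010

Earliest priority filing: 31 October 1987.
Base term: 31 October 1987 + 22 years → 31 October 2009.
Opposition Stay Credit: +371 days → 6 November 2010.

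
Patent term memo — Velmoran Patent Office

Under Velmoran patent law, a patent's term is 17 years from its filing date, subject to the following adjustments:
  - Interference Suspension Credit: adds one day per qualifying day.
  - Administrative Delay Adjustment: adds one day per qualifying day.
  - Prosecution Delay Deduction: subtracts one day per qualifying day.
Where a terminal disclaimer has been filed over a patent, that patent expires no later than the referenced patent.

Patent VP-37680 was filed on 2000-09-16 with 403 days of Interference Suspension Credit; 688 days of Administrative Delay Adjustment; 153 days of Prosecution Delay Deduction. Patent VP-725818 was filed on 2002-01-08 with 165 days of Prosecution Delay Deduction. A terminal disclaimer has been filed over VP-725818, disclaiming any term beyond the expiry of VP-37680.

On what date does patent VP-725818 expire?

Natural term of VP-725818:
  Base: filing + 17 years → 8 January 2019.
  Prosecution Delay Deduction: −165 days → 27 July 2018.
Expiry of referenced patent VP-37680:
  Base: filing + 17 years → 16 September 2017.
  Interference Suspension Credit: +403 days → 24 October 2018.
  Administrative Delay Adjustment: +688 days → 11 September 2020.
  Prosecution Delay Deduction: −153 days → 11 April 2020.
Terminal disclaimer: VP-725818 expires on the earlier of 27 July 2018 and 11 April 2020.

July 27, 2018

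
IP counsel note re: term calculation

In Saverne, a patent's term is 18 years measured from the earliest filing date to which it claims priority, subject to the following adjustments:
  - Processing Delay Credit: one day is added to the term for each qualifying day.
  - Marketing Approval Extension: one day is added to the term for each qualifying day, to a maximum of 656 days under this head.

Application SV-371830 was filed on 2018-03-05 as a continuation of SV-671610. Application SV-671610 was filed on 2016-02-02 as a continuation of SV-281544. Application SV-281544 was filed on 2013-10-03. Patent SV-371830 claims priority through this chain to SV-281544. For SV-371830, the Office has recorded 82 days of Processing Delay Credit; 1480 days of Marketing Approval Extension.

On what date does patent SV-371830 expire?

Earliest priority filing: 3 October 2013.
Base term: 3 October 2013 + 18 years → 3 October 2031.
Processing Delay Credit: +82 days → 24 December 2031.
Marketing Approval Extension: 1480 days claimed exceeds the 656-day cap, so +656 days → 10 October 2033.

October 10, 2033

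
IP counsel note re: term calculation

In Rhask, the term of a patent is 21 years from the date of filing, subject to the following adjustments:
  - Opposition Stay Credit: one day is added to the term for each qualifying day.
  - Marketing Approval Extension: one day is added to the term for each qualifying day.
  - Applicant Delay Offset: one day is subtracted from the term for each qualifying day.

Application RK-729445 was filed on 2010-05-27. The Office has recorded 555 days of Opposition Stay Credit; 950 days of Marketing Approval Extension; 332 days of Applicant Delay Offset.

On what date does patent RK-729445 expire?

2034-08-12

Base term: filing date + 21 years → 27 May 2031.
Opposition Stay Credit: +555 days → 2 December 2032.
Marketing Approval Extension: +950 days → 10 July 2035.
Applicant Delay Offset: −332 days → 12 August 2034.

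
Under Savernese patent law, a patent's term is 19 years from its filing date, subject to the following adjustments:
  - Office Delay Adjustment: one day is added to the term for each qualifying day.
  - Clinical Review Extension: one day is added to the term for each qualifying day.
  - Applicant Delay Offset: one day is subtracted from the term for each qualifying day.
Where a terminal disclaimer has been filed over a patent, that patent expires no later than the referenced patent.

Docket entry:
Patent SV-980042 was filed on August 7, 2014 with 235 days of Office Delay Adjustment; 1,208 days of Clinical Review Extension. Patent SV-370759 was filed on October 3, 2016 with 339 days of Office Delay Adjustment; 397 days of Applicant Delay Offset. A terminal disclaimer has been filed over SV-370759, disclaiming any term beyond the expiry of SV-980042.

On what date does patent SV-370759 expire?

August 6, 2035

Natural term of SV-370759:
  Base: filing + 19 years → 3 October 2035.
  Office Delay Adjustment: +339 days → 6 September 2036.
  Applicant Delay Offset: −397 days → 6 August 2035.
Expiry of referenced patent SV-980042:
  Base: filing + 19 years → 7 August 2033.
  Office Delay Adjustment: +235 days → 30 March 2034.
  Clinical Review Extension: +1208 days → 20 July 2037.
Terminal disclaimer: SV-370759 expires on the earlier of 6 August 2035 and 20 July 2037.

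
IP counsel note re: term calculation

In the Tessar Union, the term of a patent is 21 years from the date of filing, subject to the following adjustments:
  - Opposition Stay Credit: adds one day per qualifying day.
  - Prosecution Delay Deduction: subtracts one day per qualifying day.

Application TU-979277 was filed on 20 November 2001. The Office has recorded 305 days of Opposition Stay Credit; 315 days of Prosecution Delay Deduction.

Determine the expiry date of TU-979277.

Base term: filing date + 21 years → 20 November 2022.
Opposition Stay Credit: +305 days → 21 September 2023.
Prosecution Delay Deduction: −315 days → 10 November 2022.

November 10, 2022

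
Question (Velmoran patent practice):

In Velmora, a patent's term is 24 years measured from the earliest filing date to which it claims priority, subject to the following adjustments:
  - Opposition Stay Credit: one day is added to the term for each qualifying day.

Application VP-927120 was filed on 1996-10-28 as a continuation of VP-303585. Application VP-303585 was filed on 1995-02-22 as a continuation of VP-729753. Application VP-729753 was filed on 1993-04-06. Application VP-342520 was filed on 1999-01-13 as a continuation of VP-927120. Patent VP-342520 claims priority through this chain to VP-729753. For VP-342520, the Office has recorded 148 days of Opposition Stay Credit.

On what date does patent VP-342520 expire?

Earliest priority filing: 6 April 1993.
Base term: 6 April 1993 + 24 years → 6 April 2017.
Opposition Stay Credit: +148 days → 1 September 2017.

2017-09-01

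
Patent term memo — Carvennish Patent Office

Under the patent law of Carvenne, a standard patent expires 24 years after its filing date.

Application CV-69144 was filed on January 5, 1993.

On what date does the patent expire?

Filing date + 24 years → 5 January 2017.

January 5, 2017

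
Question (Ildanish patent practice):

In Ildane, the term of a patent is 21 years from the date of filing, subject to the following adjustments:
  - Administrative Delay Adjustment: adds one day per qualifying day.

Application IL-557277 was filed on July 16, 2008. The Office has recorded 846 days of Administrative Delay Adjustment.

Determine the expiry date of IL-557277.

November 9, 2031

Base term: filing date + 21 years → 16 July 2029.
Administrative Delay Adjustment: +846 days → 9 November 2031.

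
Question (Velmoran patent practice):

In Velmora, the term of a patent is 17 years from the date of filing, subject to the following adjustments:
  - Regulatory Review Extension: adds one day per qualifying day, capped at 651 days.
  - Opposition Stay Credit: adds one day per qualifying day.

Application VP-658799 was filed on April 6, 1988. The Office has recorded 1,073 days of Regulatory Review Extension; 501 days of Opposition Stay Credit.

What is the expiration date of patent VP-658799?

June 1, 2008

Base term: filing date + 17 years → 6 April 2005.
Regulatory Review Extension: 1073 days claimed exceeds the 651-day cap, so +651 days → 17 January 2007.
Opposition Stay Credit: +501 days → 1 June 2008.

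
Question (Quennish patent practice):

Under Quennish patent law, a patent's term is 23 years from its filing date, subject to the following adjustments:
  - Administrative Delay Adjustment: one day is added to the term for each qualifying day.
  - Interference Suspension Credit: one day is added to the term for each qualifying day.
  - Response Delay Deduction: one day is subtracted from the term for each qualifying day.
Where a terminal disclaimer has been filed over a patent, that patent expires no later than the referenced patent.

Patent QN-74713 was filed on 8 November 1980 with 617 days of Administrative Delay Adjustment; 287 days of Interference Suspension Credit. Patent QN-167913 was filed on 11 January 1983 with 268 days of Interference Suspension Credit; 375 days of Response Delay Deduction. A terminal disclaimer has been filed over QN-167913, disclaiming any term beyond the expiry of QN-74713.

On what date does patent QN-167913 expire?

2005-09-26

Natural term of QN-167913:
  Base: filing + 23 years → 11 January 2006.
  Interference Suspension Credit: +268 days → 6 October 2006.
  Response Delay Deduction: −375 days → 26 September 2005.
Expiry of referenced patent QN-74713:
  Base: filing + 23 years → 8 November 2003.
  Administrative Delay Adjustment: +617 days → 17 July 2005.
  Interference Suspension Credit: +287 days → 30 April 2006.
Terminal disclaimer: QN-167913 expires on the earlier of 26 September 2005 and 30 April 2006.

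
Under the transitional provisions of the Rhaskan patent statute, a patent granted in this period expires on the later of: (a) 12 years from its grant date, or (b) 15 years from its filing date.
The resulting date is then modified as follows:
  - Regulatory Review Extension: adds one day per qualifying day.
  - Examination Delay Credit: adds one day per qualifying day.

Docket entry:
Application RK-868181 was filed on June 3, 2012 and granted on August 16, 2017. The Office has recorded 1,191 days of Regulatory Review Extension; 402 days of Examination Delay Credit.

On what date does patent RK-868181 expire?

December 26, 2033

(a) grant + 12 years → 16 August 2029.
(b) filing + 15 years → 3 June 2027.
Later of the two: 16 August 2029.
Regulatory Review Extension: +1191 days → 19 November 2032.
Examination Delay Credit: +402 days → 26 December 2033.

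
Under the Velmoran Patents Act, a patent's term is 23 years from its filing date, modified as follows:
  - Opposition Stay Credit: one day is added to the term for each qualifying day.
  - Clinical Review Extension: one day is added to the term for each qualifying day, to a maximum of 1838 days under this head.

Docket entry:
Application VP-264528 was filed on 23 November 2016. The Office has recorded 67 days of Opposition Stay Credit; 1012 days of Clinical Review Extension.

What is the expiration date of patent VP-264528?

2042-11-06

Base term: filing date + 23 years → 23 November 2039.
Opposition Stay Credit: +67 days → 29 January 2040.
Clinical Review Extension: 1012 days (within the 1838-day cap) → +1012 days → 6 November 2042.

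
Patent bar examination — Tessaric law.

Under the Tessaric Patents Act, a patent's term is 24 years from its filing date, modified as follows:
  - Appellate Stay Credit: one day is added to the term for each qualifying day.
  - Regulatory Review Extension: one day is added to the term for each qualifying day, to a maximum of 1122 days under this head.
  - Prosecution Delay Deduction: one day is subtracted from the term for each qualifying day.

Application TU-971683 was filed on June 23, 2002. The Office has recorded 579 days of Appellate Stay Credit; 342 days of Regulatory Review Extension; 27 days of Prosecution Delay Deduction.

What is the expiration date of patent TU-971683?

Base term: filing date + 24 years → 23 June 2026.
Appellate Stay Credit: +579 days → 23 January 2028.
Regulatory Review Extension: 342 days (within the 1122-day cap) → +342 days → 30 December 2028.
Prosecution Delay Deduction: −27 days → 3 December 2028.

2028-12-03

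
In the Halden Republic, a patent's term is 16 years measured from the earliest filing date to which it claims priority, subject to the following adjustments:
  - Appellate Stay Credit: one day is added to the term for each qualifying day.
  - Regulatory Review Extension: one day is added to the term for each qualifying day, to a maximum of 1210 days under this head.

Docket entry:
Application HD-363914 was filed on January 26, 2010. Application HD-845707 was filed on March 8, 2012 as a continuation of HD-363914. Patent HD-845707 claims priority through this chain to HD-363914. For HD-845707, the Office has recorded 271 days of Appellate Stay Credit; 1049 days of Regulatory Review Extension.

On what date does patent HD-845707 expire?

Earliest priority filing: 26 January 2010.
Base term: 26 January 2010 + 16 years → 26 January 2026.
Appellate Stay Credit: +271 days → 24 October 2026.
Regulatory Review Extension: 1049 days (within the 1210-day cap) → +1049 days → 7 September 2029.

2029-09-07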